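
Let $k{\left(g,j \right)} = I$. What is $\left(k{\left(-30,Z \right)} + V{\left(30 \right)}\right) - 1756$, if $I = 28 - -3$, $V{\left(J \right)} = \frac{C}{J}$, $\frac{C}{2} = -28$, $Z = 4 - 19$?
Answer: $- \frac{25903}{15} \approx -1726.9$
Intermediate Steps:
$Z = -15$ ($Z = 4 - 19 = -15$)
$C = -56$ ($C = 2 \left(-28\right) = -56$)
$V{\left(J \right)} = - \frac{56}{J}$
$I = 31$ ($I = 28 + 3 = 31$)
$k{\left(g,j \right)} = 31$
$\left(k{\left(-30,Z \right)} + V{\left(30 \right)}\right) - 1756 = \left(31 - \frac{56}{30}\right) - 1756 = \left(31 - \frac{28}{15}\right) - 1756 = \frac{437}{15} - 1756 = - \frac{25903}{15}$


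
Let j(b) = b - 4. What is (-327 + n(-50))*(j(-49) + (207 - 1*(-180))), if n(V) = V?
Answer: -125918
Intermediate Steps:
j(b) = -4 + b
(-327 + n(-50))*(j(-49) + (207 - 1*(-180))) = (-327 - 50)*((-4 - 49) + (207 - 1*(-180))) = -377*(-53 + (207 + 180)) = -377*(-53 + 387) = -377*334 = -125918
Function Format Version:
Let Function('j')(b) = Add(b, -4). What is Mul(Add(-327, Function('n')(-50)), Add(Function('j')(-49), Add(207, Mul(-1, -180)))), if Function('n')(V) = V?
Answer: -125918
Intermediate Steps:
Function('j')(b) = Add(-4, b)
Mul(Add(-327, Function('n')(-50)), Add(Function('j')(-49), Add(207, Mul(-1, -180)))) = Mul(Add(-327, -50), Add(Add(-4, -49), Add(207, Mul(-1, -180)))) = Mul(-377, Add(-53, Add(207, 180))) = Mul(-377, Add(-53, 387)) = Mul(-377, 334) = -125918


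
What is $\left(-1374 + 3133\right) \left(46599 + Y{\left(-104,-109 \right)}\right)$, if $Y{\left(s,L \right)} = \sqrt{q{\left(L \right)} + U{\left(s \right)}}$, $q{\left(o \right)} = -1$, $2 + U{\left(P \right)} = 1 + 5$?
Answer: $81967641 + 1759 \sqrt{3} \approx 8.1971 \cdot 10^{7}$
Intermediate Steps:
$U{\left(P \right)} = 4$ ($U{\left(P \right)} = -2 + \left(1 + 5\right) = -2 + 6 = 4$)
$Y{\left(s,L \right)} = \sqrt{3}$ ($Y{\left(s,L \right)} = \sqrt{-1 + 4} = \sqrt{3}$)
$\left(-1374 + 3133\right) \left(46599 + Y{\left(-104,-109 \right)}\right) = \left(-1374 + 3133\right) \left(46599 + \sqrt{3}\right) = 1759 \left(46599 + \sqrt{3}\right) = 81967641 + 1759 \sqrt{3}$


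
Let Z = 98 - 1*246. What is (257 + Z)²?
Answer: 11881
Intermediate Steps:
Z = -148 (Z = 98 - 246 = -148)
(257 + Z)² = (257 - 148)² = 109² = 11881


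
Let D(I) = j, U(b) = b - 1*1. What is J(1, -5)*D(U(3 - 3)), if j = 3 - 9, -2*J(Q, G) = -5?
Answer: -15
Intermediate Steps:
J(Q, G) = 5/2 (J(Q, G) = -½*(-5) = 5/2)
U(b) = -1 + b (U(b) = b - 1 = -1 + b)
j = -6
D(I) = -6
J(1, -5)*D(U(3 - 3)) = (5/2)*(-6) = -15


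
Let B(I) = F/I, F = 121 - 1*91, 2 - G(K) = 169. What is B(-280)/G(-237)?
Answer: 3/4676 ≈ 0.00064157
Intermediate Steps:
G(K) = -167 (G(K) = 2 - 1*169 = 2 - 169 = -167)
F = 30 (F = 121 - 91 = 30)
B(I) = 30/I
B(-280)/G(-237) = (30/(-280))/(-167) = (30*(-1/280))*(-1/167) = -3/28*(-1/167) = 3/4676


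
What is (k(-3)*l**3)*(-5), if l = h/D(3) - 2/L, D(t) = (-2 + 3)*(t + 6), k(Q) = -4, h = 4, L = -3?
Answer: 20000/729 ≈ 27.435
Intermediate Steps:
D(t) = 6 + t (D(t) = 1*(6 + t) = 6 + t)
l = 10/9 (l = 4/(6 + 3) - 2/(-3) = 4/9 - 2*(-1/3) = 4*(1/9) + 2/3 = 4/9 + 2/3 = 10/9 ≈ 1.1111)
(k(-3)*l**3)*(-5) = -4*(10/9)**3*(-5) = -4*1000/729*(-5) = -4000/729*(-5) = 20000/729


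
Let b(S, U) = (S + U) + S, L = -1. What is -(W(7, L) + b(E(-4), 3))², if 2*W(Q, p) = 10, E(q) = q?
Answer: 0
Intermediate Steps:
W(Q, p) = 5 (W(Q, p) = (½)*10 = 5)
b(S, U) = U + 2*S
-(W(7, L) + b(E(-4), 3))² = -(5 + (3 + 2*(-4)))² = -(5 + (3 - 8))² = -(5 - 5)² = -1*0² = -1*0 = 0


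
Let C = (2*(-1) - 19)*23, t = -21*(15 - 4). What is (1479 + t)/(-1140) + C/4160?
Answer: -19141/15808 ≈ -1.2108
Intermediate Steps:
t = -231 (t = -21*11 = -231)
C = -483 (C = (-2 - 19)*23 = -21*23 = -483)
(1479 + t)/(-1140) + C/4160 = (1479 - 231)/(-1140) - 483/4160 = 1248*(-1/1140) - 483*1/4160 = -104/95 - 483/4160 = -19141/15808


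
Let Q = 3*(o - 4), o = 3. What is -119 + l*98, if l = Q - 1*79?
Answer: -8155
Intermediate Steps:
Q = -3 (Q = 3*(3 - 4) = 3*(-1) = -3)
l = -82 (l = -3 - 1*79 = -3 - 79 = -82)
-119 + l*98 = -119 - 82*98 = -119 - 8036 = -8155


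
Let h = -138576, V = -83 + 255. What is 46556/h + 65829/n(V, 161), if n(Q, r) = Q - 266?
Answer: -1140836971/1628268 ≈ -700.64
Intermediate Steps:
V = 172
n(Q, r) = -266 + Q
46556/h + 65829/n(V, 161) = 46556/(-138576) + 65829/(-266 + 172) = 46556*(-1/138576) + 65829/(-94) = -11639/34644 + 65829*(-1/94) = -11639/34644 - 65829/94 = -1140836971/1628268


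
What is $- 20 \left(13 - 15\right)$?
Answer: $40$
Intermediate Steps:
$- 20 \left(13 - 15\right) = \left(-20\right) \left(-2\right) = 40$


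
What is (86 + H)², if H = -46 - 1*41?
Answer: 1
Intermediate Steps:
H = -87 (H = -46 - 41 = -87)
(86 + H)² = (86 - 87)² = (-1)² = 1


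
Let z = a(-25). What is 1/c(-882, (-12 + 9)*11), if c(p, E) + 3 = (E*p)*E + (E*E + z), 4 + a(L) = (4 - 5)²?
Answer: -1/959415 ≈ -1.0423e-6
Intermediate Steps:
a(L) = -3 (a(L) = -4 + (4 - 5)² = -4 + (-1)² = -4 + 1 = -3)
z = -3
c(p, E) = -6 + E² + p*E² (c(p, E) = -3 + ((E*p)*E + (E*E - 3)) = -3 + (p*E² + (E² - 3)) = -3 + (p*E² + (-3 + E²)) = -3 + (-3 + E² + p*E²) = -6 + E² + p*E²)
1/c(-882, (-12 + 9)*11) = 1/(-6 + ((-12 + 9)*11)² - 882*121*(-12 + 9)²) = 1/(-6 + (-3*11)² - 882*(-3*11)²) = 1/(-6 + (-33)² - 882*(-33)²) = 1/(-6 + 1089 - 882*1089) = 1/(-6 + 1089 - 960498) = 1/(-959415) = -1/959415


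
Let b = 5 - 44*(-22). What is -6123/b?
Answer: -6123/973 ≈ -6.2929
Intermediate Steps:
b = 973 (b = 5 + 968 = 973)
-6123/b = -6123/973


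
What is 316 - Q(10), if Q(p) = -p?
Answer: 326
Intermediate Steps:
316 - Q(10) = 316 - (-1)*10 = 316 - 1*(-10) = 316 + 10 = 326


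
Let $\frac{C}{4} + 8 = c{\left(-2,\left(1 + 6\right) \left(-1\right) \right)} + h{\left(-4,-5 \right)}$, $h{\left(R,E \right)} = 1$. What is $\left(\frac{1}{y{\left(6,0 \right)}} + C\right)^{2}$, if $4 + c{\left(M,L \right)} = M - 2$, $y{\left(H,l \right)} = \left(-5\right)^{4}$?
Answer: $\frac{1406175001}{390625} \approx 3599.8$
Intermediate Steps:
$y{\left(H,l \right)} = 625$
$c{\left(M,L \right)} = -6 + M$ ($c{\left(M,L \right)} = -4 + \left(M - 2\right) = -4 + \left(-2 + M\right) = -6 + M$)
$C = -60$ ($C = -32 + 4 \left(\left(-6 - 2\right) + 1\right) = -32 + 4 \left(-8 + 1\right) = -32 + 4 \left(-7\right) = -32 - 28 = -60$)
$\left(\frac{1}{y{\left(6,0 \right)}} + C\right)^{2} = \left(\frac{1}{625} - 60\right)^{2} = \left(- \frac{37499}{625}\right)^{2} = \frac{1406175001}{390625}$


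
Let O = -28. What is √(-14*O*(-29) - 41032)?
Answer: 20*I*√131 ≈ 228.91*I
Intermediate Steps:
√(-14*O*(-29) - 41032) = √(-14*(-28)*(-29) - 41032) = √(392*(-29) - 41032) = √(-11368 - 41032) = √(-52400) = 20*I*√131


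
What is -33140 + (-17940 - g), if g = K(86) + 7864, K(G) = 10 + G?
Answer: -59040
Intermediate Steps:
g = 7960 (g = (10 + 86) + 7864 = 96 + 7864 = 7960)
-33140 + (-17940 - g) = -33140 + (-17940 - 1*7960) = -33140 + (-17940 - 7960) = -33140 - 25900 = -59040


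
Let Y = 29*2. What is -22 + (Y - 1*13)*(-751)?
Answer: -33817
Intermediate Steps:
Y = 58
-22 + (Y - 1*13)*(-751) = -22 + (58 - 1*13)*(-751) = -22 + (58 - 13)*(-751) = -22 + 45*(-751) = -22 - 33795 = -33817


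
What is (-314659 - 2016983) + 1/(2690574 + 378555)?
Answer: -7156110079817/3069129 ≈ -2.3316e+6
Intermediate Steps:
(-314659 - 2016983) + 1/(2690574 + 378555) = -2331642 + 1/3069129 = -7156110079817/3069129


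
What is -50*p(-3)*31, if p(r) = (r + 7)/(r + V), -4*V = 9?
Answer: 24800/21 ≈ 1181.0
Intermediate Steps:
V = -9/4 (V = -1/4*9 = -9/4 ≈ -2.2500)
p(r) = (7 + r)/(-9/4 + r) (p(r) = (r + 7)/(r - 9/4) = (7 + r)/(-9/4 + r))
-50*p(-3)*31 = -200*(7 - 3)/(-9 + 4*(-3))*31 = -200*4/(-9 - 12)*31 = -200*4/(-21)*31 = -200*(-1)*4/21*31 = -50*(-16/21)*31 = (800/21)*31 = 24800/21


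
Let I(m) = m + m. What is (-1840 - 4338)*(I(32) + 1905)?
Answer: -12164482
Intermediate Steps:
I(m) = 2*m
(-1840 - 4338)*(I(32) + 1905) = (-1840 - 4338)*(2*32 + 1905) = -6178*(64 + 1905) = -6178*1969 = -12164482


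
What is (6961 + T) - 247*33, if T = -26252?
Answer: -27442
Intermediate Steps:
(6961 + T) - 247*33 = (6961 - 26252) - 247*33 = -19291 - 8151 = -27442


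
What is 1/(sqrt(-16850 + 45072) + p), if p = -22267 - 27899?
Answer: -25083/1258299667 - sqrt(28222)/2516599334 ≈ -2.0001e-5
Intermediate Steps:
p = -50166
1/(sqrt(-16850 + 45072) + p) = 1/(sqrt(-16850 + 45072) - 50166) = 1/(sqrt(28222) - 50166) = 1/(-50166 + sqrt(28222))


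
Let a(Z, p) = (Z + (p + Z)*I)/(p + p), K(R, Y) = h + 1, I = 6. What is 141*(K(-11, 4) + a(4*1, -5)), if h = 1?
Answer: 1551/5 ≈ 310.20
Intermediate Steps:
K(R, Y) = 2 (K(R, Y) = 1 + 1 = 2)
a(Z, p) = (6*p + 7*Z)/(2*p) (a(Z, p) = (Z + (p + Z)*6)/(p + p) = (Z + (Z + p)*6)/((2*p)) = (Z + (6*Z + 6*p))*(1/(2*p)) = (6*p + 7*Z)*(1/(2*p)) = (6*p + 7*Z)/(2*p))
141*(K(-11, 4) + a(4*1, -5)) = 141*(2 + (3 + (7/2)*(4*1)/(-5))) = 141*(2 + (3 + (7/2)*4*(-⅕))) = 141*(2 + (3 - 14/5)) = 141*(2 + ⅕) = 141*(11/5) = 1551/5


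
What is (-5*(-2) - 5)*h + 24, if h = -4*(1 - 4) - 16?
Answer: 4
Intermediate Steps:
h = -4 (h = -4*(-3) - 16 = 12 - 16 = -4)
(-5*(-2) - 5)*h + 24 = (-5*(-2) - 5)*(-4) + 24 = (10 - 5)*(-4) + 24 = 5*(-4) + 24 = -20 + 24 = 4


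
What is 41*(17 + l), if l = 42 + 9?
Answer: 2788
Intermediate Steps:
l = 51
41*(17 + l) = 41*(17 + 51) = 41*68 = 2788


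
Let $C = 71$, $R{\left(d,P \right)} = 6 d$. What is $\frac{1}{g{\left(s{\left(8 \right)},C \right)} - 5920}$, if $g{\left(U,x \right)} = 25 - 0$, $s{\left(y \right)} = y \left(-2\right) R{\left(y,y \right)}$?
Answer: $- \frac{1}{5895} \approx -0.00016964$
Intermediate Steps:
$s{\left(y \right)} = - 12 y^{2}$ ($s{\left(y \right)} = y \left(-2\right) 6 y = - 2 y 6 y = - 12 y^{2}$)
$g{\left(U,x \right)} = 25$ ($g{\left(U,x \right)} = 25 + 0 = 25$)
$\frac{1}{g{\left(s{\left(8 \right)},C \right)} - 5920} = \frac{1}{25 - 5920} = \frac{1}{-5895} = - \frac{1}{5895}$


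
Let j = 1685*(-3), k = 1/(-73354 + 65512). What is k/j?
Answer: 1/39641310 ≈ 2.5226e-8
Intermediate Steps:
k = -1/7842 (k = 1/(-7842) = -1/7842 ≈ -0.00012752)
j = -5055
k/j = -1/7842/(-5055) = -1/7842*(-1/5055) = 1/39641310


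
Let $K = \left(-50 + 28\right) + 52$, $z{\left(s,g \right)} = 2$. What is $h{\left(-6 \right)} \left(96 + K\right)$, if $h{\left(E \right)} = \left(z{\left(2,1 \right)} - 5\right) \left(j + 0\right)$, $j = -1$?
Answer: $378$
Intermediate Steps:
$h{\left(E \right)} = 3$ ($h{\left(E \right)} = \left(2 - 5\right) \left(-1 + 0\right) = \left(-3\right) \left(-1\right) = 3$)
$K = 30$ ($K = -22 + 52 = 30$)
$h{\left(-6 \right)} \left(96 + K\right) = 3 \left(96 + 30\right) = 3 \cdot 126 = 378$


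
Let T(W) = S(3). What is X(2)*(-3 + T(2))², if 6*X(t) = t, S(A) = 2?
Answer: ⅓ ≈ 0.33333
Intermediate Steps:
X(t) = t/6
T(W) = 2
X(2)*(-3 + T(2))² = ((⅙)*2)*(-3 + 2)² = (⅓)*(-1)² = (⅓)*1 = ⅓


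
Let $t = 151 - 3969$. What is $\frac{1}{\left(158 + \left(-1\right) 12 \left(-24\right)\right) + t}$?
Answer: $- \frac{1}{3372} \approx -0.00029656$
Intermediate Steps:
$t = -3818$ ($t = 151 - 3969 = -3818$)
$\frac{1}{\left(158 + \left(-1\right) 12 \left(-24\right)\right) + t} = \frac{1}{\left(158 + \left(-1\right) 12 \left(-24\right)\right) - 3818} = \frac{1}{\left(158 - -288\right) - 3818} = \frac{1}{\left(158 + 288\right) - 3818} = \frac{1}{446 - 3818} = \frac{1}{-3372} = - \frac{1}{3372}$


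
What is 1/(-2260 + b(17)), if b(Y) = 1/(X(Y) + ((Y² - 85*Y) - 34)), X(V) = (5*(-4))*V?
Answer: -1530/3457801 ≈ -0.00044248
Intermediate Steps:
X(V) = -20*V
b(Y) = 1/(-34 + Y² - 105*Y) (b(Y) = 1/(-20*Y + ((Y² - 85*Y) - 34)) = 1/(-20*Y + (-34 + Y² - 85*Y)) = 1/(-34 + Y² - 105*Y))
1/(-2260 + b(17)) = 1/(-2260 + 1/(-34 + 17² - 105*17)) = 1/(-2260 + 1/(-34 + 289 - 1785)) = 1/(-2260 + 1/(-1530)) = 1/(-2260 - 1/1530) = 1/(-3457801/1530) = -1530/3457801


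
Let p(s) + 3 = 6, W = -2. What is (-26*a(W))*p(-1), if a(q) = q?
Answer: 156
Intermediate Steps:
p(s) = 3 (p(s) = -3 + 6 = 3)
(-26*a(W))*p(-1) = -26*(-2)*3 = 52*3 = 156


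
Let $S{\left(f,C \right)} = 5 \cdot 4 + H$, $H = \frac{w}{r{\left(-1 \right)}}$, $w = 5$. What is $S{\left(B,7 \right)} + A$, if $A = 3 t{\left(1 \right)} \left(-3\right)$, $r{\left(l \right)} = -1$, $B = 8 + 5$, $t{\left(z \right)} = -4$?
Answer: $51$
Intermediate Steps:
$B = 13$
$A = 36$ ($A = 3 \left(-4\right) \left(-3\right) = \left(-12\right) \left(-3\right) = 36$)
$H = -5$ ($H = \frac{5}{-1} = 5 \left(-1\right) = -5$)
$S{\left(f,C \right)} = 15$ ($S{\left(f,C \right)} = 5 \cdot 4 - 5 = 20 - 5 = 15$)
$S{\left(B,7 \right)} + A = 15 + 36 = 51$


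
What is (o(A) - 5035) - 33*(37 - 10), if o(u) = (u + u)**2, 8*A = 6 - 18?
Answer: -5917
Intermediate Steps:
A = -3/2 (A = (6 - 18)/8 = (1/8)*(-12) = -3/2 ≈ -1.5000)
o(u) = 4*u**2 (o(u) = (2*u)**2 = 4*u**2)
(o(A) - 5035) - 33*(37 - 10) = (4*(-3/2)**2 - 5035) - 33*(37 - 10) = (4*(9/4) - 5035) - 33*27 = (9 - 5035) - 891 = -5026 - 891 = -5917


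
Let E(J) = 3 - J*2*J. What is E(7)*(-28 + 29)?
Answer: -95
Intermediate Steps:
E(J) = 3 - 2*J² (E(J) = 3 - 2*J*J = 3 - 2*J²)
E(7)*(-28 + 29) = (3 - 2*7²)*(-28 + 29) = (3 - 2*49)*1 = (3 - 98)*1 = -95*1 = -95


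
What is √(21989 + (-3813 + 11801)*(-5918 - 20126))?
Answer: I*√208017483 ≈ 14423.0*I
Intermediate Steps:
√(21989 + (-3813 + 11801)*(-5918 - 20126)) = √(21989 + 7988*(-26044)) = √(21989 - 208039472) = √(-208017483) = I*√208017483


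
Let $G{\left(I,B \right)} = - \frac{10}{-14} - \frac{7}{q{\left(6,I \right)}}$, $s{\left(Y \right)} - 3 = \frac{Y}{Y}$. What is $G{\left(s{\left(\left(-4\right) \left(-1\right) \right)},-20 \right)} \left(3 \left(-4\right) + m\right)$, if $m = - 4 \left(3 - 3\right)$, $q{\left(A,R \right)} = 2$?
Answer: $\frac{234}{7} \approx 33.429$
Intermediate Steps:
$s{\left(Y \right)} = 4$ ($s{\left(Y \right)} = 3 + \frac{Y}{Y} = 3 + 1 = 4$)
$m = 0$ ($m = \left(-4\right) 0 = 0$)
$G{\left(I,B \right)} = - \frac{39}{14}$ ($G{\left(I,B \right)} = - \frac{10}{-14} - \frac{7}{2} = \left(-10\right) \left(- \frac{1}{14}\right) - \frac{7}{2} = \frac{5}{7} - \frac{7}{2} = - \frac{39}{14}$)
$G{\left(s{\left(\left(-4\right) \left(-1\right) \right)},-20 \right)} \left(3 \left(-4\right) + m\right) = - \frac{39 \left(3 \left(-4\right) + 0\right)}{14} = - \frac{39 \left(-12 + 0\right)}{14} = \left(- \frac{39}{14}\right) \left(-12\right) = \frac{234}{7}$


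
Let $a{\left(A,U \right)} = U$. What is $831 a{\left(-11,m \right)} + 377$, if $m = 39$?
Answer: $32786$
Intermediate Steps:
$831 a{\left(-11,m \right)} + 377 = 831 \cdot 39 + 377 = 32409 + 377 = 32786$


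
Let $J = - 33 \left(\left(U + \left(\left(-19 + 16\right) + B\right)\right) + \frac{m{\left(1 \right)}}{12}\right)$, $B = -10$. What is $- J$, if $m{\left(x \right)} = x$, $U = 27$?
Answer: $\frac{1859}{4} \approx 464.75$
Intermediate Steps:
$J = - \frac{1859}{4}$ ($J = - 33 \left(\left(27 + \left(\left(-19 + 16\right) - 10\right)\right) + 1 \cdot \frac{1}{12}\right) = - 33 \left(\left(27 - 13\right) + 1 \cdot \frac{1}{12}\right) = - 33 \left(\left(27 - 13\right) + \frac{1}{12}\right) = - 33 \left(14 + \frac{1}{12}\right) = \left(-33\right) \frac{169}{12} = - \frac{1859}{4} \approx -464.75$)
$- J = \left(-1\right) \left(- \frac{1859}{4}\right) = \frac{1859}{4}$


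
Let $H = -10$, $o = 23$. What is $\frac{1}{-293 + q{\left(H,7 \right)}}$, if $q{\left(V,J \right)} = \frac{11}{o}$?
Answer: $- \frac{23}{6728} \approx -0.0034185$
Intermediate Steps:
$q{\left(V,J \right)} = \frac{11}{23}$
$\frac{1}{-293 + q{\left(H,7 \right)}} = \frac{1}{-293 + \frac{11}{23}} = \frac{1}{- \frac{6728}{23}} = - \frac{23}{6728}$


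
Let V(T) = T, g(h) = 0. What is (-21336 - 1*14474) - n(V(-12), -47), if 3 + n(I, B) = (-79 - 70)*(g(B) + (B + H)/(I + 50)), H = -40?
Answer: -1373629/38 ≈ -36148.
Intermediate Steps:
n(I, B) = -3 - 149*(-40 + B)/(50 + I) (n(I, B) = -3 + (-79 - 70)*(0 + (B - 40)/(I + 50)) = -3 - 149*(0 + (-40 + B)/(50 + I)) = -3 - 149*(-40 + B)/(50 + I))
(-21336 - 1*14474) - n(V(-12), -47) = (-21336 - 1*14474) - (5810 - 149*(-47) - 3*(-12))/(50 - 12) = (-21336 - 14474) - (5810 + 7003 + 36)/38 = -35810 - 12849/38 = -1373629/38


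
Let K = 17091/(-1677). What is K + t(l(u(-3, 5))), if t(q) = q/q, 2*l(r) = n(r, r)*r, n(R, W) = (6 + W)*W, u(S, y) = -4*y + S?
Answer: -5138/559 ≈ -9.1914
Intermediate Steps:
u(S, y) = S - 4*y
n(R, W) = W*(6 + W)
l(r) = r²*(6 + r)/2 (l(r) = ((r*(6 + r))*r)/2 = (r²*(6 + r))/2 = r²*(6 + r)/2)
t(q) = 1
K = -5697/559 (K = 17091*(-1/1677) = -5697/559 ≈ -10.191)
K + t(l(u(-3, 5))) = -5697/559 + 1 = -5138/559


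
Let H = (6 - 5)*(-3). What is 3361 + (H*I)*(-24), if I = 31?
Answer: 5593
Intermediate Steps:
H = -3 (H = 1*(-3) = -3)
3361 + (H*I)*(-24) = 3361 - 3*31*(-24) = 3361 - 93*(-24) = 3361 + 2232 = 5593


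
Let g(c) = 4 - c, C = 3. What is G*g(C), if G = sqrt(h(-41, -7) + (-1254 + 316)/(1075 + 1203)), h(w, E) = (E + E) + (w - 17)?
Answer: I*sqrt(20927)/17 ≈ 8.5095*I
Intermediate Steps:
h(w, E) = -17 + w + 2*E (h(w, E) = 2*E + (-17 + w) = -17 + w + 2*E)
G = I*sqrt(20927)/17 (G = sqrt((-17 - 41 + 2*(-7)) + (-1254 + 316)/(1075 + 1203)) = sqrt((-17 - 41 - 14) - 938/2278) = sqrt(-72 - 938*1/2278) = sqrt(-72 - 7/17) = sqrt(-1231/17) = I*sqrt(20927)/17 ≈ 8.5095*I)
G*g(C) = (I*sqrt(20927)/17)*(4 - 1*3) = (I*sqrt(20927)/17)*(4 - 3) = (I*sqrt(20927)/17)*1 = I*sqrt(20927)/17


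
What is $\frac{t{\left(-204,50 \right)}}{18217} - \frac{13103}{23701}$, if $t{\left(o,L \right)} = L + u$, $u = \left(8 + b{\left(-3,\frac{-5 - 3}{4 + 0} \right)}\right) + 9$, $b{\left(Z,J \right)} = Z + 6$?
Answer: $- \frac{237038281}{431761117} \approx -0.549$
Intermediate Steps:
$b{\left(Z,J \right)} = 6 + Z$
$u = 20$ ($u = \left(8 + \left(6 - 3\right)\right) + 9 = \left(8 + 3\right) + 9 = 11 + 9 = 20$)
$t{\left(o,L \right)} = 20 + L$ ($t{\left(o,L \right)} = L + 20 = 20 + L$)
$\frac{t{\left(-204,50 \right)}}{18217} - \frac{13103}{23701} = \frac{20 + 50}{18217} - \frac{13103}{23701} = 70 \cdot \frac{1}{18217} - \frac{13103}{23701} = \frac{70}{18217} - \frac{13103}{23701} = - \frac{237038281}{431761117}$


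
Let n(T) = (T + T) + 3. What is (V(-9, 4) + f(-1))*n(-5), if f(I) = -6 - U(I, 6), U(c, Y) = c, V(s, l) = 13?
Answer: -56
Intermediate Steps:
n(T) = 3 + 2*T (n(T) = 2*T + 3 = 3 + 2*T)
f(I) = -6 - I
(V(-9, 4) + f(-1))*n(-5) = (13 + (-6 - 1*(-1)))*(3 + 2*(-5)) = (13 + (-6 + 1))*(3 - 10) = (13 - 5)*(-7) = 8*(-7) = -56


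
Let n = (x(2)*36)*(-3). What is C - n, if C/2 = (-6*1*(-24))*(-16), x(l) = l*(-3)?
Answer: -5256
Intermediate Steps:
x(l) = -3*l
n = 648 (n = (-3*2*36)*(-3) = -6*36*(-3) = -216*(-3) = 648)
C = -4608 (C = 2*((-6*1*(-24))*(-16)) = 2*(-6*(-24)*(-16)) = 2*(144*(-16)) = 2*(-2304) = -4608)
C - n = -4608 - 1*648 = -4608 - 648 = -5256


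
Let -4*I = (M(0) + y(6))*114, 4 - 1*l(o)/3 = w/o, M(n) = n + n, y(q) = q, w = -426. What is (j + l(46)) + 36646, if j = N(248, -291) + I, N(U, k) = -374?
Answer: 831238/23 ≈ 36141.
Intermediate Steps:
M(n) = 2*n
l(o) = 12 + 1278/o (l(o) = 12 - (-1278)/o = 12 + 1278/o)
I = -171 (I = -(2*0 + 6)*114/4 = -(0 + 6)*114/4 = -3*114/2 = -1/4*684 = -171)
j = -545 (j = -374 - 171 = -545)
(j + l(46)) + 36646 = (-545 + (12 + 1278/46)) + 36646 = (-545 + (12 + 1278*(1/46))) + 36646 = (-545 + (12 + 639/23)) + 36646 = (-545 + 915/23) + 36646 = -11620/23 + 36646 = 831238/23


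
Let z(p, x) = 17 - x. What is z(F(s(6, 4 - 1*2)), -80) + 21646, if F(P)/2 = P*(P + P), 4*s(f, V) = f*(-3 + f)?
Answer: 21743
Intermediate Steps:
s(f, V) = f*(-3 + f)/4 (s(f, V) = (f*(-3 + f))/4 = f*(-3 + f)/4)
F(P) = 4*P² (F(P) = 2*(P*(P + P)) = 2*(P*(2*P)) = 2*(2*P²) = 4*P²)
z(F(s(6, 4 - 1*2)), -80) + 21646 = (17 - 1*(-80)) + 21646 = (17 + 80) + 21646 = 97 + 21646 = 21743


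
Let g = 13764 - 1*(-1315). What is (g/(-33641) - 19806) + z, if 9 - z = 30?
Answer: -667015186/33641 ≈ -19827.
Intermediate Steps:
z = -21 (z = 9 - 1*30 = 9 - 30 = -21)
g = 15079 (g = 13764 + 1315 = 15079)
(g/(-33641) - 19806) + z = (15079/(-33641) - 19806) - 21 = (15079*(-1/33641) - 19806) - 21 = (-15079/33641 - 19806) - 21 = -666308725/33641 - 21 = -667015186/33641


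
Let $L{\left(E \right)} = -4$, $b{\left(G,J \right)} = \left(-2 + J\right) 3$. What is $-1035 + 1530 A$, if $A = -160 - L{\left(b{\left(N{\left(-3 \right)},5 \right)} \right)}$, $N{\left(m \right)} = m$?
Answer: $-239715$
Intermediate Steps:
$b{\left(G,J \right)} = -6 + 3 J$
$A = -156$ ($A = -160 - -4 = -160 + 4 = -156$)
$-1035 + 1530 A = -1035 + 1530 \left(-156\right) = -1035 - 238680 = -239715$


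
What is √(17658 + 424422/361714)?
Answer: 3*√64179821656141/180857 ≈ 132.89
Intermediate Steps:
√(17658 + 424422/361714) = √(17658 + 424422*(1/361714)) = √(17658 + 212211/180857) = √(3193785117/180857) = 3*√64179821656141/180857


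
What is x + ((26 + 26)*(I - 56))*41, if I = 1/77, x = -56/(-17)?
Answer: -156243572/1309 ≈ -1.1936e+5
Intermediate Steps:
x = 56/17 (x = -56*(-1/17) = 56/17 ≈ 3.2941)
I = 1/77 ≈ 0.012987
x + ((26 + 26)*(I - 56))*41 = 56/17 + ((26 + 26)*(1/77 - 56))*41 = 56/17 + (52*(-4311/77))*41 = 56/17 - 224172/77*41 = 56/17 - 9191052/77 = -156243572/1309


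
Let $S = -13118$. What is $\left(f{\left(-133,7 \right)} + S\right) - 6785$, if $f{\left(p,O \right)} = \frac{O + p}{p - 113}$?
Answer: $- \frac{816002}{41} \approx -19903.0$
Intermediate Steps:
$f{\left(p,O \right)} = \frac{O + p}{-113 + p}$
$\left(f{\left(-133,7 \right)} + S\right) - 6785 = \left(\frac{7 - 133}{-113 - 133} - 13118\right) - 6785 = \left(\frac{1}{-246} \left(-126\right) - 13118\right) - 6785 = \left(\left(- \frac{1}{246}\right) \left(-126\right) - 13118\right) - 6785 = \left(\frac{21}{41} - 13118\right) - 6785 = - \frac{537817}{41} - 6785 = - \frac{816002}{41}$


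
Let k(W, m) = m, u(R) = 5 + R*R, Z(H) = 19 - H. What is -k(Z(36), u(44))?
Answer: -1941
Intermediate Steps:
u(R) = 5 + R²
-k(Z(36), u(44)) = -(5 + 44²) = -(5 + 1936) = -1*1941 = -1941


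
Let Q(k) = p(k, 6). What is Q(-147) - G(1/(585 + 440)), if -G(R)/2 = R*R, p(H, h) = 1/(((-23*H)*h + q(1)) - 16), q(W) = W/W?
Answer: 1091167/21297219375 ≈ 5.1235e-5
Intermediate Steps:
q(W) = 1
p(H, h) = 1/(-15 - 23*H*h) (p(H, h) = 1/(((-23*H)*h + 1) - 16) = 1/((-23*H*h + 1) - 16) = 1/((1 - 23*H*h) - 16) = 1/(-15 - 23*H*h))
G(R) = -2*R² (G(R) = -2*R*R = -2*R²)
Q(k) = -1/(15 + 138*k) (Q(k) = -1/(15 + 23*k*6) = -1/(15 + 138*k))
Q(-147) - G(1/(585 + 440)) = -1/(15 + 138*(-147)) - (-2)*(1/(585 + 440))² = -1/(15 - 20286) - (-2)*(1/1025)² = -1/(-20271) - (-2)*(1/1025)² = -1*(-1/20271) - (-2)/1050625 = 1/20271 - 1*(-2/1050625) = 1/20271 + 2/1050625 = 1091167/21297219375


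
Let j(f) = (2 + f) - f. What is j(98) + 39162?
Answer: 39164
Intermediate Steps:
j(f) = 2
j(98) + 39162 = 2 + 39162 = 39164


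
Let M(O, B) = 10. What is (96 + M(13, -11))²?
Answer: 11236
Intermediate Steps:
(96 + M(13, -11))² = (96 + 10)² = 106² = 11236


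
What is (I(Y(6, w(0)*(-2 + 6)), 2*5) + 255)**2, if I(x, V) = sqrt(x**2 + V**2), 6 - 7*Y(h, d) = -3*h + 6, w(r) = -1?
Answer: 3191449/49 + 1020*sqrt(1306)/7 ≈ 70398.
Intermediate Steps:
Y(h, d) = 3*h/7 (Y(h, d) = 6/7 - (-3*h + 6)/7 = 6/7 - (6 - 3*h)/7 = 6/7 + (-6/7 + 3*h/7) = 3*h/7)
I(x, V) = sqrt(V**2 + x**2)
(I(Y(6, w(0)*(-2 + 6)), 2*5) + 255)**2 = (sqrt((2*5)**2 + ((3/7)*6)**2) + 255)**2 = (sqrt(10**2 + (18/7)**2) + 255)**2 = (sqrt(100 + 324/49) + 255)**2 = (sqrt(5224/49) + 255)**2 = (2*sqrt(1306)/7 + 255)**2 = (255 + 2*sqrt(1306)/7)**2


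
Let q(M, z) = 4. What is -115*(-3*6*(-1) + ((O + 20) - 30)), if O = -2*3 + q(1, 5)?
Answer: -690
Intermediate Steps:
O = -2 (O = -2*3 + 4 = -6 + 4 = -2)
-115*(-3*6*(-1) + ((O + 20) - 30)) = -115*(-3*6*(-1) + ((-2 + 20) - 30)) = -115*(-18*(-1) + (18 - 30)) = -115*(18 - 12) = -115*6 = -690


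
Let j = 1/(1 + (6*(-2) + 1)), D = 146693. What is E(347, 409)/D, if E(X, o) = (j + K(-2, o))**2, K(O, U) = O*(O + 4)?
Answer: 1681/14669300 ≈ 0.00011459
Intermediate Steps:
K(O, U) = O*(4 + O)
j = -1/10 (j = 1/(1 + (-12 + 1)) = 1/(1 - 11) = 1/(-10) = -1/10 ≈ -0.10000)
E(X, o) = 1681/100 (E(X, o) = (-1/10 - 2*(4 - 2))**2 = (-1/10 - 2*2)**2 = (-1/10 - 4)**2 = (-41/10)**2 = 1681/100)
E(347, 409)/D = (1681/100)/146693 = (1681/100)*(1/146693) = 1681/14669300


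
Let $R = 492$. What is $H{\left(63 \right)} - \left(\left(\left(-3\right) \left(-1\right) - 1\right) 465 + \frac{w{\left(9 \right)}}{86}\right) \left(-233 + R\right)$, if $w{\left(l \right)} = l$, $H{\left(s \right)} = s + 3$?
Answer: $- \frac{20711475}{86} \approx -2.4083 \cdot 10^{5}$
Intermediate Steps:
$H{\left(s \right)} = 3 + s$
$H{\left(63 \right)} - \left(\left(\left(-3\right) \left(-1\right) - 1\right) 465 + \frac{w{\left(9 \right)}}{86}\right) \left(-233 + R\right) = \left(3 + 63\right) - \left(\left(\left(-3\right) \left(-1\right) - 1\right) 465 + \frac{9}{86}\right) \left(-233 + 492\right) = 66 - \left(\left(3 - 1\right) 465 + 9 \cdot \frac{1}{86}\right) 259 = 66 - \left(2 \cdot 465 + \frac{9}{86}\right) 259 = 66 - \left(930 + \frac{9}{86}\right) 259 = 66 - \frac{79989}{86} \cdot 259 = 66 - \frac{20717151}{86} = - \frac{20711475}{86}$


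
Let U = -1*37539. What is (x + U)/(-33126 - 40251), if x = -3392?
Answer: 40931/73377 ≈ 0.55782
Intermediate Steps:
U = -37539
(x + U)/(-33126 - 40251) = (-3392 - 37539)/(-33126 - 40251) = -40931/(-73377) = -40931*(-1/73377) = 40931/73377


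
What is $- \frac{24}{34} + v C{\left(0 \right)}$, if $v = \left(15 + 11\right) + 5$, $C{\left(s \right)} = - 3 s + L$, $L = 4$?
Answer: $\frac{2096}{17} \approx 123.29$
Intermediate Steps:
$C{\left(s \right)} = 4 - 3 s$ ($C{\left(s \right)} = - 3 s + 4 = 4 - 3 s$)
$v = 31$ ($v = 26 + 5 = 31$)
$- \frac{24}{34} + v C{\left(0 \right)} = - \frac{24}{34} + 31 \left(4 - 0\right) = \left(-24\right) \frac{1}{34} + 31 \left(4 + 0\right) = - \frac{12}{17} + 31 \cdot 4 = - \frac{12}{17} + 124 = \frac{2096}{17}$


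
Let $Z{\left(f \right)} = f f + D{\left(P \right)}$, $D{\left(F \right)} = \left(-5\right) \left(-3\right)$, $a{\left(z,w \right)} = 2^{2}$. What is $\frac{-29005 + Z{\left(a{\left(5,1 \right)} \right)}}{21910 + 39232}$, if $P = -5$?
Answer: $- \frac{14487}{30571} \approx -0.47388$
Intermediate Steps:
$a{\left(z,w \right)} = 4$
$D{\left(F \right)} = 15$
$Z{\left(f \right)} = 15 + f^{2}$ ($Z{\left(f \right)} = f f + 15 = f^{2} + 15 = 15 + f^{2}$)
$\frac{-29005 + Z{\left(a{\left(5,1 \right)} \right)}}{21910 + 39232} = \frac{-29005 + \left(15 + 4^{2}\right)}{21910 + 39232} = \frac{-29005 + \left(15 + 16\right)}{61142} = \left(-29005 + 31\right) \frac{1}{61142} = \left(-28974\right) \frac{1}{61142} = - \frac{14487}{30571}$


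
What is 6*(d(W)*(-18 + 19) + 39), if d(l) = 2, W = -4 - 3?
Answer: 246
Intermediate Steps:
W = -7
6*(d(W)*(-18 + 19) + 39) = 6*(2*(-18 + 19) + 39) = 6*(2*1 + 39) = 6*(2 + 39) = 6*41 = 246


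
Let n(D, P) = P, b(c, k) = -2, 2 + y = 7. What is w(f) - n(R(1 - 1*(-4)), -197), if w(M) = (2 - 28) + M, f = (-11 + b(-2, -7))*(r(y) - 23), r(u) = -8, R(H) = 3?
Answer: 574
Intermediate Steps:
y = 5 (y = -2 + 7 = 5)
f = 403 (f = (-11 - 2)*(-8 - 23) = -13*(-31) = 403)
w(M) = -26 + M
w(f) - n(R(1 - 1*(-4)), -197) = (-26 + 403) - 1*(-197) = 377 + 197 = 574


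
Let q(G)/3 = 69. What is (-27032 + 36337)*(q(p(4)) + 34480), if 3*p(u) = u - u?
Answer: 322762535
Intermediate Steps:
p(u) = 0 (p(u) = (u - u)/3 = (⅓)*0 = 0)
q(G) = 207 (q(G) = 3*69 = 207)
(-27032 + 36337)*(q(p(4)) + 34480) = (-27032 + 36337)*(207 + 34480) = 9305*34687 = 322762535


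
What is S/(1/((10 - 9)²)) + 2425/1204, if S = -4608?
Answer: -5545607/1204 ≈ -4606.0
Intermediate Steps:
S/(1/((10 - 9)²)) + 2425/1204 = -4608*(10 - 9)² + 2425/1204 = -4608*1² + 2425*(1/1204) = -4608/(1/1) + 2425/1204 = -4608/1 + 2425/1204 = -4608*1 + 2425/1204 = -4608 + 2425/1204 = -5545607/1204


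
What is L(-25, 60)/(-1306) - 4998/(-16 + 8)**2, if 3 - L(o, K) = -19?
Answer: -1632199/20896 ≈ -78.111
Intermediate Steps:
L(o, K) = 22 (L(o, K) = 3 - 1*(-19) = 3 + 19 = 22)
L(-25, 60)/(-1306) - 4998/(-16 + 8)**2 = 22/(-1306) - 4998/(-16 + 8)**2 = 22*(-1/1306) - 4998/((-8)**2) = -11/653 - 4998/64 = -11/653 - 4998*1/64 = -11/653 - 2499/32 = -1632199/20896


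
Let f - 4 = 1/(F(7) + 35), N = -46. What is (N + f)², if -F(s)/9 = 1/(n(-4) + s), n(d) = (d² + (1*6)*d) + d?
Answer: 59644729/33856 ≈ 1761.7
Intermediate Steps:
n(d) = d² + 7*d (n(d) = (d² + 6*d) + d = d² + 7*d)
F(s) = -9/(-12 + s) (F(s) = -9/(-4*(7 - 4) + s) = -9/(-4*3 + s) = -9/(-12 + s))
f = 741/184 (f = 4 + 1/(-9/(-12 + 7) + 35) = 4 + 1/(-9/(-5) + 35) = 4 + 1/(-9*(-⅕) + 35) = 4 + 1/(9/5 + 35) = 4 + 1/(184/5) = 4 + 5/184 = 741/184 ≈ 4.0272)
(N + f)² = (-46 + 741/184)² = (-7723/184)² = 59644729/33856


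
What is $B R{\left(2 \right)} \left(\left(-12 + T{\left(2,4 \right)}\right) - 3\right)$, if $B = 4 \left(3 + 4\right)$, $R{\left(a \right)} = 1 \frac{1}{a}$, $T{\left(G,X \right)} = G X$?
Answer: $-98$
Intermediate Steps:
$R{\left(a \right)} = \frac{1}{a}$
$B = 28$ ($B = 4 \cdot 7 = 28$)
$B R{\left(2 \right)} \left(\left(-12 + T{\left(2,4 \right)}\right) - 3\right) = \frac{28}{2} \left(\left(-12 + 2 \cdot 4\right) - 3\right) = 28 \cdot \frac{1}{2} \left(\left(-12 + 8\right) - 3\right) = 14 \left(-4 - 3\right) = 14 \left(-7\right) = -98$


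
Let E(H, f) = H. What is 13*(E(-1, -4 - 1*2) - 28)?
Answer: -377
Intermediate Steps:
13*(E(-1, -4 - 1*2) - 28) = 13*(-1 - 28) = 13*(-29) = -377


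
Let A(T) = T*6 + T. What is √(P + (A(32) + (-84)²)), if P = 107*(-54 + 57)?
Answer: √7601 ≈ 87.184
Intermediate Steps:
A(T) = 7*T (A(T) = 6*T + T = 7*T)
P = 321 (P = 107*3 = 321)
√(P + (A(32) + (-84)²)) = √(321 + (7*32 + (-84)²)) = √(321 + (224 + 7056)) = √(321 + 7280) = √7601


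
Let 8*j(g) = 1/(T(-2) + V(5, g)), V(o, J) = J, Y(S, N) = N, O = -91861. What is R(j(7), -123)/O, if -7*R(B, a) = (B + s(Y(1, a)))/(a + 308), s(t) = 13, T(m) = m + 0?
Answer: 521/4758399800 ≈ 1.0949e-7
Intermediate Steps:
T(m) = m
j(g) = 1/(8*(-2 + g))
R(B, a) = -(13 + B)/(7*(308 + a)) (R(B, a) = -(B + 13)/(7*(a + 308)) = -(13 + B)/(7*(308 + a)))
R(j(7), -123)/O = ((-13 - 1/(8*(-2 + 7)))/(7*(308 - 123)))/(-91861) = ((1/7)*(-13 - 1/(8*5))/185)*(-1/91861) = ((1/7)*(1/185)*(-13 - 1/(8*5)))*(-1/91861) = ((1/7)*(1/185)*(-13 - 1*1/40))*(-1/91861) = ((1/7)*(1/185)*(-13 - 1/40))*(-1/91861) = ((1/7)*(1/185)*(-521/40))*(-1/91861) = -521/51800*(-1/91861) = 521/4758399800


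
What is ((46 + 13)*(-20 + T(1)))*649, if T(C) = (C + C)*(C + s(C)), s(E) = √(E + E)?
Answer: -689238 + 76582*√2 ≈ -5.8094e+5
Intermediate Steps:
s(E) = √2*√E (s(E) = √(2*E) = √2*√E)
T(C) = 2*C*(C + √2*√C) (T(C) = (C + C)*(C + √2*√C) = (2*C)*(C + √2*√C) = 2*C*(C + √2*√C))
((46 + 13)*(-20 + T(1)))*649 = ((46 + 13)*(-20 + 2*1*(1 + √2*√1)))*649 = (59*(-20 + 2*1*(1 + √2*1)))*649 = (59*(-20 + 2*1*(1 + √2)))*649 = (59*(-20 + (2 + 2*√2)))*649 = (59*(-18 + 2*√2))*649 = (-1062 + 118*√2)*649 = -689238 + 76582*√2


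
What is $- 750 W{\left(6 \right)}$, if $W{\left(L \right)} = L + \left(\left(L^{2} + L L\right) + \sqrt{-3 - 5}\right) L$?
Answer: $-328500 - 9000 i \sqrt{2} \approx -3.285 \cdot 10^{5} - 12728.0 i$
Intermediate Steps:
$W{\left(L \right)} = L + L \left(2 L^{2} + 2 i \sqrt{2}\right)$ ($W{\left(L \right)} = L + \left(\left(L^{2} + L^{2}\right) + \sqrt{-8}\right) L = L + \left(2 L^{2} + 2 i \sqrt{2}\right) L = L + L \left(2 L^{2} + 2 i \sqrt{2}\right)$)
$- 750 W{\left(6 \right)} = - 750 \cdot 6 \left(1 + 2 \cdot 6^{2} + 2 i \sqrt{2}\right) = - 750 \cdot 6 \left(1 + 2 \cdot 36 + 2 i \sqrt{2}\right) = - 750 \cdot 6 \left(1 + 72 + 2 i \sqrt{2}\right) = - 750 \cdot 6 \left(73 + 2 i \sqrt{2}\right) = - 750 \left(438 + 12 i \sqrt{2}\right) = -328500 - 9000 i \sqrt{2}$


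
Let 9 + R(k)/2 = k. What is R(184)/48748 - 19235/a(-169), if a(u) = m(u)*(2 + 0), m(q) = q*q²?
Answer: 77079180/8403474469 ≈ 0.0091723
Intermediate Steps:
R(k) = -18 + 2*k
m(q) = q³
a(u) = 2*u³ (a(u) = u³*(2 + 0) = u³*2 = 2*u³)
R(184)/48748 - 19235/a(-169) = (-18 + 2*184)/48748 - 19235/(2*(-169)³) = (-18 + 368)*(1/48748) - 19235/(2*(-4826809)) = 350*(1/48748) - 19235/(-9653618) = 25/3482 - 19235*(-1/9653618) = 25/3482 + 19235/9653618 = 77079180/8403474469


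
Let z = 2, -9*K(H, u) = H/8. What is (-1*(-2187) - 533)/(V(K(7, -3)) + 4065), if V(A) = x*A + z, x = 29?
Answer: 119088/292621 ≈ 0.40697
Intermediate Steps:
K(H, u) = -H/72 (K(H, u) = -H/(9*8) = -H/72)
V(A) = 2 + 29*A (V(A) = 29*A + 2 = 2 + 29*A)
(-1*(-2187) - 533)/(V(K(7, -3)) + 4065) = (-1*(-2187) - 533)/((2 + 29*(-1/72*7)) + 4065) = (2187 - 533)/((2 + 29*(-7/72)) + 4065) = 1654/((2 - 203/72) + 4065) = 1654/(-59/72 + 4065) = 1654/(292621/72) = 1654*(72/292621) = 119088/292621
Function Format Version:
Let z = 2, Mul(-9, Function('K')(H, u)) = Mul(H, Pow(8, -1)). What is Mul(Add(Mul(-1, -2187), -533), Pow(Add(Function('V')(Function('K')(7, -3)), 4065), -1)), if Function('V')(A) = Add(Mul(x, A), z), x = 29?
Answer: Rational(119088, 292621) ≈ 0.40697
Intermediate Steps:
Function('K')(H, u) = Mul(Rational(-1, 72), H) (Function('K')(H, u) = Mul(Rational(-1, 9), Mul(H, Pow(8, -1))) = Mul(Rational(-1, 9), Mul(H, Rational(1, 8))) = Mul(Rational(-1, 9), Mul(Rational(1, 8), H)) = Mul(Rational(-1, 72), H))
Function('V')(A) = Add(2, Mul(29, A)) (Function('V')(A) = Add(Mul(29, A), 2) = Add(2, Mul(29, A)))
Mul(Add(Mul(-1, -2187), -533), Pow(Add(Function('V')(Function('K')(7, -3)), 4065), -1)) = Mul(Add(Mul(-1, -2187), -533), Pow(Add(Add(2, Mul(29, Mul(Rational(-1, 72), 7))), 4065), -1)) = Mul(Add(2187, -533), Pow(Add(Add(2, Mul(29, Rational(-7, 72))), 4065), -1)) = Mul(1654, Pow(Add(Add(2, Rational(-203, 72)), 4065), -1)) = Mul(1654, Pow(Add(Rational(-59, 72), 4065), -1)) = Mul(1654, Pow(Rational(292621, 72), -1)) = Mul(1654, Rational(72, 292621)) = Rational(119088, 292621)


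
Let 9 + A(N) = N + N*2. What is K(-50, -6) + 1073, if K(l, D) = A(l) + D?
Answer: 908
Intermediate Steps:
A(N) = -9 + 3*N (A(N) = -9 + (N + N*2) = -9 + (N + 2*N) = -9 + 3*N)
K(l, D) = -9 + D + 3*l (K(l, D) = (-9 + 3*l) + D = -9 + D + 3*l)
K(-50, -6) + 1073 = (-9 - 6 + 3*(-50)) + 1073 = (-9 - 6 - 150) + 1073 = -165 + 1073 = 908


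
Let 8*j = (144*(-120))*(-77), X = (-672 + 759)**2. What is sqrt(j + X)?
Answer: 417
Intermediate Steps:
X = 7569 (X = 87**2 = 7569)
j = 166320 (j = ((144*(-120))*(-77))/8 = (-17280*(-77))/8 = (1/8)*1330560 = 166320)
sqrt(j + X) = sqrt(166320 + 7569) = sqrt(173889) = 417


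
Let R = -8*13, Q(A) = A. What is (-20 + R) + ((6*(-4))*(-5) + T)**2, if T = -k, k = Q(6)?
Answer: 12872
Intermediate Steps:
R = -104
k = 6
T = -6 (T = -1*6 = -6)
(-20 + R) + ((6*(-4))*(-5) + T)**2 = (-20 - 104) + ((6*(-4))*(-5) - 6)**2 = -124 + (-24*(-5) - 6)**2 = -124 + (120 - 6)**2 = -124 + 114**2 = -124 + 12996 = 12872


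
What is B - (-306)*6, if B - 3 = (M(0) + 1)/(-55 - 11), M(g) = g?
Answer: 121373/66 ≈ 1839.0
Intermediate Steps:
B = 197/66 (B = 3 + (0 + 1)/(-55 - 11) = 3 + 1/(-66) = 3 + 1*(-1/66) = 3 - 1/66 = 197/66 ≈ 2.9848)
B - (-306)*6 = 197/66 - (-306)*6 = 197/66 - 9*(-204) = 197/66 + 1836 = 121373/66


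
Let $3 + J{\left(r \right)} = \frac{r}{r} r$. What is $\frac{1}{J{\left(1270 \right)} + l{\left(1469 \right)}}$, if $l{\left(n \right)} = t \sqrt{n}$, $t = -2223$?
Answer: $- \frac{1267}{7257794612} - \frac{2223 \sqrt{1469}}{7257794612} \approx -1.1914 \cdot 10^{-5}$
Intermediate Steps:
$J{\left(r \right)} = -3 + r$ ($J{\left(r \right)} = -3 + \frac{r}{r} r = -3 + 1 r = -3 + r$)
$l{\left(n \right)} = - 2223 \sqrt{n}$
$\frac{1}{J{\left(1270 \right)} + l{\left(1469 \right)}} = \frac{1}{\left(-3 + 1270\right) - 2223 \sqrt{1469}} = \frac{1}{1267 - 2223 \sqrt{1469}}$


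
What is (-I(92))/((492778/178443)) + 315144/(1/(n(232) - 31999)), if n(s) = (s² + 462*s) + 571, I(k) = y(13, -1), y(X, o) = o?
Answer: 20123259571725003/492778 ≈ 4.0836e+10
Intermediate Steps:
I(k) = -1
n(s) = 571 + s² + 462*s
(-I(92))/((492778/178443)) + 315144/(1/(n(232) - 31999)) = (-1*(-1))/((492778/178443)) + 315144/(1/((571 + 232² + 462*232) - 31999)) = 1/(492778*(1/178443)) + 315144/(1/((571 + 53824 + 107184) - 31999)) = 1/(492778/178443) + 315144/(1/(161579 - 31999)) = 1*(178443/492778) + 315144/(1/129580) = 178443/492778 + 315144/(1/129580) = 178443/492778 + 315144*129580 = 178443/492778 + 40836359520 = 20123259571725003/492778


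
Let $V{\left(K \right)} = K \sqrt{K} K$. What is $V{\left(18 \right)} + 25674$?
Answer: $25674 + 972 \sqrt{2} \approx 27049.0$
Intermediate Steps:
$V{\left(K \right)} = K^{\frac{5}{2}}$ ($V{\left(K \right)} = K^{\frac{3}{2}} K = K^{\frac{5}{2}}$)
$V{\left(18 \right)} + 25674 = 18^{\frac{5}{2}} + 25674 = 972 \sqrt{2} + 25674 = 25674 + 972 \sqrt{2}$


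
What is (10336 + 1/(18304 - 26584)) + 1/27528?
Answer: 49081322479/4748580 ≈ 10336.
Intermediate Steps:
(10336 + 1/(18304 - 26584)) + 1/27528 = (10336 + 1/(-8280)) + 1/27528 = (10336 - 1/8280) + 1/27528 = 85582079/8280 + 1/27528 = 49081322479/4748580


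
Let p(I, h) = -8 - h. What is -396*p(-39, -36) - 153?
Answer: -11241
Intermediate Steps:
-396*p(-39, -36) - 153 = -396*(-8 - 1*(-36)) - 153 = -396*(-8 + 36) - 153 = -396*28 - 153 = -11088 - 153 = -11241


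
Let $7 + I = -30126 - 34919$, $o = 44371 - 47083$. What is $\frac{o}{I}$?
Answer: $\frac{226}{5421} \approx 0.04169$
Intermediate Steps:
$o = -2712$ ($o = 44371 - 47083 = -2712$)
$I = -65052$ ($I = -7 - 65045 = -65052$)
$\frac{o}{I} = - \frac{2712}{-65052} = \left(-2712\right) \left(- \frac{1}{65052}\right) = \frac{226}{5421}$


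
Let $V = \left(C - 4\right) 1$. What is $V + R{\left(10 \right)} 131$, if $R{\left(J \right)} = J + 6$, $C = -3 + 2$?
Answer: $2091$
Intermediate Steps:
$C = -1$
$R{\left(J \right)} = 6 + J$
$V = -5$ ($V = \left(-1 - 4\right) 1 = \left(-5\right) 1 = -5$)
$V + R{\left(10 \right)} 131 = -5 + \left(6 + 10\right) 131 = -5 + 16 \cdot 131 = -5 + 2096 = 2091$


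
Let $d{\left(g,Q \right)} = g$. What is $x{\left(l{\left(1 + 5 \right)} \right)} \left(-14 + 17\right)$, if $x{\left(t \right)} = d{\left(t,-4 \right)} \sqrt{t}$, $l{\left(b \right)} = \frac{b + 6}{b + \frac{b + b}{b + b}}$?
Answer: $\frac{72 \sqrt{21}}{49} \approx 6.7336$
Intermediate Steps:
$l{\left(b \right)} = \frac{6 + b}{1 + b}$ ($l{\left(b \right)} = \frac{6 + b}{b + \frac{2 b}{2 b}} = \frac{6 + b}{b + 2 b \frac{1}{2 b}} = \frac{6 + b}{b + 1} = \frac{6 + b}{1 + b}$)
$x{\left(t \right)} = t^{\frac{3}{2}}$ ($x{\left(t \right)} = t \sqrt{t} = t^{\frac{3}{2}}$)
$x{\left(l{\left(1 + 5 \right)} \right)} \left(-14 + 17\right) = \left(\frac{6 + \left(1 + 5\right)}{1 + \left(1 + 5\right)}\right)^{\frac{3}{2}} \left(-14 + 17\right) = \left(\frac{6 + 6}{1 + 6}\right)^{\frac{3}{2}} \cdot 3 = \left(\frac{1}{7} \cdot 12\right)^{\frac{3}{2}} \cdot 3 = \left(\frac{12}{7}\right)^{\frac{3}{2}} \cdot 3 = \frac{24 \sqrt{21}}{49} \cdot 3 = \frac{72 \sqrt{21}}{49}$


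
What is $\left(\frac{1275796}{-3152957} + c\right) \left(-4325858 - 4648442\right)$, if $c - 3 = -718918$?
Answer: $\frac{20342129786572509300}{3152957} \approx 6.4518 \cdot 10^{12}$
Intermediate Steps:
$c = -718915$ ($c = 3 - 718918 = -718915$)
$\left(\frac{1275796}{-3152957} + c\right) \left(-4325858 - 4648442\right) = \left(\frac{1275796}{-3152957} - 718915\right) \left(-4325858 - 4648442\right) = \left(1275796 \left(- \frac{1}{3152957}\right) - 718915\right) \left(-8974300\right) = \left(- \frac{1275796}{3152957} - 718915\right) \left(-8974300\right) = \left(- \frac{2266709357451}{3152957}\right) \left(-8974300\right) = \frac{20342129786572509300}{3152957}$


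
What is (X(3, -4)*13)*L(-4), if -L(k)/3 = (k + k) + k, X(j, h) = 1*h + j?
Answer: -468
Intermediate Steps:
X(j, h) = h + j
L(k) = -9*k (L(k) = -3*((k + k) + k) = -3*(2*k + k) = -9*k)
(X(3, -4)*13)*L(-4) = ((-4 + 3)*13)*(-9*(-4)) = -1*13*36 = -13*36 = -468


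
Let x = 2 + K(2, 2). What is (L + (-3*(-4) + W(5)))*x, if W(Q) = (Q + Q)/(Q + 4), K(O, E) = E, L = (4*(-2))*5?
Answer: -968/9 ≈ -107.56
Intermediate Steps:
L = -40 (L = -8*5 = -40)
W(Q) = 2*Q/(4 + Q) (W(Q) = (2*Q)/(4 + Q) = 2*Q/(4 + Q))
x = 4 (x = 2 + 2 = 4)
(L + (-3*(-4) + W(5)))*x = (-40 + (-3*(-4) + 2*5/(4 + 5)))*4 = (-40 + (12 + 2*5/9))*4 = (-40 + (12 + 2*5*(1/9)))*4 = (-40 + (12 + 10/9))*4 = (-40 + 118/9)*4 = -242/9*4 = -968/9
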